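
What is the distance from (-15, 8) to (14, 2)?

d = sqrt((29)^2 + (-6)^2) = sqrt(877)

sqrt(877)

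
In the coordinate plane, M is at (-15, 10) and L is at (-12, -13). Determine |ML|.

The horizontal distance is |-12 - -15| = 3 and the vertical distance is |-13 - 10| = 23.
By the Pythagorean theorem, d = sqrt(3^2 + 23^2) = sqrt(538).

sqrt(538)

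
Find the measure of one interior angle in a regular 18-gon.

Each interior angle of a regular n-gon is (n - 2) * 180 / n.
For n = 18: (18 - 2) * 180 / 18 = 2880/18 = 160 degrees.

160 degrees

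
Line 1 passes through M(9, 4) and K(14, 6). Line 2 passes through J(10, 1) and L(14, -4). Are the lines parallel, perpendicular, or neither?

Slope of line 1: m1 = (6 - 4)/(14 - 9) = 2/5 = 2/5
Slope of line 2: m2 = (-4 - 1)/(14 - 10) = -5/4 = -5/4
m1 != m2 (2/5 != -5/4), so not parallel.
m1 * m2 = (2/5) * (-5/4) = -1/2 != -1, so not perpendicular.
The lines are neither parallel nor perpendicular.

Neither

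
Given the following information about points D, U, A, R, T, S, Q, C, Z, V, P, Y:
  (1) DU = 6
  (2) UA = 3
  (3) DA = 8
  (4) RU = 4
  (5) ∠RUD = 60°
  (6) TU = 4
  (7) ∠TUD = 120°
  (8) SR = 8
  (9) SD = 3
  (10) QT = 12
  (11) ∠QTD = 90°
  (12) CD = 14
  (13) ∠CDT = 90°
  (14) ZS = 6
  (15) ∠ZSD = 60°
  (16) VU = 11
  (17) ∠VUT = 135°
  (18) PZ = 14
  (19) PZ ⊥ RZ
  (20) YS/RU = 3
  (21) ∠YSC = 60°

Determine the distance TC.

Step 1: By the law of cosines on triangle DUT: DT² = 6² + 4² − 2·6·4·cos(120°) = 76, so DT = 2·√19.
Step 2: By the law of cosines on triangle TDC: TC² = (2·√19)² + 14² − 2·2·√19·14·cos(90°) = 272, so TC = 4·√17.

Therefore, the length of TC = 4·√17.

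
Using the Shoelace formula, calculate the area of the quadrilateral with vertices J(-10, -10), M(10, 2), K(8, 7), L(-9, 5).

Shoelace: sum of cross terms = 377, Area = (1/2)|377| = 377/2

377/2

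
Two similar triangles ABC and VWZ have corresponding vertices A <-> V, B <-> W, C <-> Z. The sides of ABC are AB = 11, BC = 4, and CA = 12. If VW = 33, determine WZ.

k = 33/11 = 3. WZ = 3 * 4 = 12.

12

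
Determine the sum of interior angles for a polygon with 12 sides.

The sum of interior angles of an n-sided polygon is (n - 2) * 180.
For n = 12: (12 - 2) * 180 = 10 * 180 = 1800 degrees.

1800 degrees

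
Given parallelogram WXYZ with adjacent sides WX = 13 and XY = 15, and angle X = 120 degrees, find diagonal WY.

Law of cosines: d^2 = 13^2 + 15^2 - 2(13)(15)cos(120°) = 589, so d = sqrt(589).

sqrt(589)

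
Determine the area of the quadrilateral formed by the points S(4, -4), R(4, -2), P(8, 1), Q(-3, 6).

Using the Shoelace formula for a quadrilateral (vertices in order):
Area = (1/2)|sum of (x_i * y_(i+1) - x_(i+1) * y_i)|
Terms: (4*-2 - 4*-4) = 8, (4*1 - 8*-2) = 20, (8*6 - -3*1) = 51, (-3*-4 - 4*6) = -12
Sum = 67
Area = (1/2)(67) = 67/2

67/2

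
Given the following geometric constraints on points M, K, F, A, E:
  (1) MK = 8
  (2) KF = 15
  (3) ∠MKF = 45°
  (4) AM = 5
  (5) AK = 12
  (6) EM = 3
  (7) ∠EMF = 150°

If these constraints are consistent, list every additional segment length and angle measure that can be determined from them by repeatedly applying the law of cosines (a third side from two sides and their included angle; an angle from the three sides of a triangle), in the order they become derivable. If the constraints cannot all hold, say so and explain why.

The constraints are consistent. Derivable facts, in order:
After 1 step:
- MF ≈ 10.92
- ∠AKM = 17.61°
- ∠AMK = 133.43°
- ∠KAM = 28.96°
After 2 steps:
- FE ≈ 13.6
- ∠FMK = 103.81°
- ∠KFM = 31.19°
After 3 steps:
- ∠EFM = 6.33°
- ∠FEM = 23.67°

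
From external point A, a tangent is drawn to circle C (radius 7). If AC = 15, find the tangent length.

tangent = √(d² - r²) = √(15² - 7²) = √(225 - 49) = √176 = 4*sqrt(11)

4*sqrt(11)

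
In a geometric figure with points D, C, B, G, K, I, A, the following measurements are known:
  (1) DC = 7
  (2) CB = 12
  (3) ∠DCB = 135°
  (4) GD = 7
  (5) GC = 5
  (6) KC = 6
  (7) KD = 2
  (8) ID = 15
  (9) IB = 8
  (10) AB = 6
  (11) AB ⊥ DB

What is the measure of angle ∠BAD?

Step 1: By the law of cosines on triangle BCD: BD² = 12² + 7² − 2·12·7·cos(135°) = 311.79, so BD ≈ 17.66.
Step 2: By the law of cosines on triangle ABD: AD² = 6² + 17.66² − 2·6·17.66·cos(90°) = 347.79, so AD ≈ 18.65.
Step 3: By the inverse law of cosines on triangle BAD: cos(∠BAD) = (6² + 18.65² − 17.66²) / (2·6·18.65) = 72/223.79 = 0.3217, so ∠BAD = 71.23°.

Therefore, the measure of angle ∠BAD = 71.23°.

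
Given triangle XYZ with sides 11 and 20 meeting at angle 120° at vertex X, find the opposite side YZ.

When two sides and the included angle are known, the law of cosines gives the third side.
c^2 = a^2 + b^2 - 2ab cos(C) generalizes the Pythagorean theorem to non-right triangles.
Here: YZ^2 = 121 + 400 - 440*(-1/2) = 741
YZ = sqrt(741)

sqrt(741)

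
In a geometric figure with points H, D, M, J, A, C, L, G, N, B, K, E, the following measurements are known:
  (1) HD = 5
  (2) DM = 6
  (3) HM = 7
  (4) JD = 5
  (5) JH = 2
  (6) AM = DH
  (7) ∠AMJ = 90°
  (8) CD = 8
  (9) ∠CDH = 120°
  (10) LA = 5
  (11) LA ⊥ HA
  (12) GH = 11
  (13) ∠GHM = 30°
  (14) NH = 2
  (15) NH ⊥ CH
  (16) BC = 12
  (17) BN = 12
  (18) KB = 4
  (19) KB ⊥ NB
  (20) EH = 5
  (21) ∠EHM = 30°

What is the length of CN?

Step 1: By the law of cosines on triangle CDH: CH² = 8² + 5² − 2·8·5·cos(120°) = 129, so CH = √129.
Step 2: By the law of cosines on triangle CHN: CN² = √129² + 2² − 2·√129·2·cos(90°) = 133, so CN = √133.

Therefore, the length of CN = √133.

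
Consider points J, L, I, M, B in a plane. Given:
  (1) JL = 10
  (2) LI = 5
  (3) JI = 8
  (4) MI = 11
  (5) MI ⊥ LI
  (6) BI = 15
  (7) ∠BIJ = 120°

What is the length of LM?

Step 1: By the law of cosines on triangle LIM: LM² = 5² + 11² − 2·5·11·cos(90°) = 146, so LM = √146.

Therefore, the length of LM = √146.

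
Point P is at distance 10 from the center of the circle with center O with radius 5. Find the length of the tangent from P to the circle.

tangent = √(d² - r²) = √(10² - 5²) = √(100 - 25) = √75 = 5*sqrt(3)

5*sqrt(3)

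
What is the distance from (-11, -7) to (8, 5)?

d = sqrt((8 - -11)^2 + (5 - -7)^2)
d = sqrt(19^2 + 12^2)
d = sqrt(361 + 144)
d = sqrt(505)

sqrt(505)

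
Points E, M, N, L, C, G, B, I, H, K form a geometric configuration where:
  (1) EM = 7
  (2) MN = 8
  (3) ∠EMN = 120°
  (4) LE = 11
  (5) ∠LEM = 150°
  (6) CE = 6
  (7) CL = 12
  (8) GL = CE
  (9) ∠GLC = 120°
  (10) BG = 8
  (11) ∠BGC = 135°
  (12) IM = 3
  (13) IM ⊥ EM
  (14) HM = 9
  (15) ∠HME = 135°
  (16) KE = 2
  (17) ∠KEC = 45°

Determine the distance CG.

From the given relations: GL = CE = 6.
Step 1: By the law of cosines on triangle CLG: CG² = 12² + 6² − 2·12·6·cos(120°) = 252, so CG = 6·√7.

Therefore, the length of CG = 6·√7.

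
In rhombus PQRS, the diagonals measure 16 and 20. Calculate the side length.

In a rhombus, the diagonals bisect each other perpendicularly, creating four congruent right triangles.
Each triangle has legs 8 (half of 16) and 10 (half of 20).
The hypotenuse of each right triangle is a side of the rhombus:
side = sqrt(8^2 + 10^2) = sqrt(164) = 2*sqrt(41)

2*sqrt(41)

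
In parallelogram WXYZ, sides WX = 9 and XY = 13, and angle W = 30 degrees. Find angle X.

In a parallelogram, consecutive angles are supplementary (sum to 180°).
angle X = 180 - angle W
angle X = 180 - 30
angle X = 150 degrees

150 degrees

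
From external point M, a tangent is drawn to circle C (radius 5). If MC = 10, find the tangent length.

Let T be the point of tangency. Then CT ⊥ MT (radius ⊥ tangent).
In right triangle CTM: CM² = CT² + MT²
10² = 5² + MT²
MT² = 75, MT = 5*sqrt(3)

5*sqrt(3)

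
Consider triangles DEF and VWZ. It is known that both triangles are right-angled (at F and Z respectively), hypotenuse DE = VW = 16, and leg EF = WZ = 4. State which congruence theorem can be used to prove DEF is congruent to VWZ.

The given information provides:
both triangles are right-angled (at F and Z respectively), hypotenuse DE = VW = 16, and leg EF = WZ = 4
This matches the HL congruence theorem.
The hypotenuse and one leg of two right triangles are equal (Hypotenuse-Leg).

HL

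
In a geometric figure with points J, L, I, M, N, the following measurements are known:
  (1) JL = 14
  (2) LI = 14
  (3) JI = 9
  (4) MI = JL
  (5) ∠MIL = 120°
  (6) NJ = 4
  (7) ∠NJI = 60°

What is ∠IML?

From the given relations: MI = JL = 14.
Step 1: By the law of cosines on triangle MIL: ML² = 14² + 14² − 2·14·14·cos(120°) = 588, so ML = 14·√3.
Step 2: By the inverse law of cosines on triangle IML: cos(∠IML) = (14² + (14·√3)² − 14²) / (2·14·14·√3) = 588/678.96 = 0.866, so ∠IML = 30°.

Therefore, the measure of angle ∠IML = 30°.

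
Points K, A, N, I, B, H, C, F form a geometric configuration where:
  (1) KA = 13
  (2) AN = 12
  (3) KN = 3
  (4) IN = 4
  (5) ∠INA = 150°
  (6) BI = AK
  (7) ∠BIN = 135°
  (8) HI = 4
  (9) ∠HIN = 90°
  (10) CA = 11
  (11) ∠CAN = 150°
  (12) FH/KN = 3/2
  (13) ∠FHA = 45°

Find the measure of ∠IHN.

Step 1: By the law of cosines on triangle HIN: HN² = 4² + 4² − 2·4·4·cos(90°) = 32, so HN = 4·√2.
Step 2: By the inverse law of cosines on triangle IHN: cos(∠IHN) = (4² + (4·√2)² − 4²) / (2·4·4·√2) = 32/45.25 = 0.7071, so ∠IHN = 45°.

Therefore, the measure of angle ∠IHN = 45°.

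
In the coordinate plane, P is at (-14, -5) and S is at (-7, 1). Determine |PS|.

The horizontal distance is |-7 - -14| = 7 and the vertical distance is |1 - -5| = 6.
By the Pythagorean theorem, d = sqrt(7^2 + 6^2) = sqrt(85).

sqrt(85)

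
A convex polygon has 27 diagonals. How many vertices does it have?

Using d = n(n - 3)/2, we solve 27 = n(n - 3)/2.
So n(n - 3) = 54.
Testing n = 9: 9 * 6 = 54 = 54. Correct.
The polygon has 9 sides.

9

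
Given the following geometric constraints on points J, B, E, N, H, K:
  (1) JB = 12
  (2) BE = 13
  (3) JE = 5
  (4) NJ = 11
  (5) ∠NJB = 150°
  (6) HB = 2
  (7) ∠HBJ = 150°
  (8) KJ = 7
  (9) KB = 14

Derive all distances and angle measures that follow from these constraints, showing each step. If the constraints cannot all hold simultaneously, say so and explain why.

The constraints are consistent.

Step 1: From JB = 12, BH = 2, and ∠JBH = 150°, by the law of cosines:
  JH² = JB² + BH² - 2·JB·BH·cos(150°) = 144 + 4 + 41.57 = 189.6
  JH ≈ 13.77

Step 2: From BJ = 12, JN = 11, and ∠BJN = 150°, by the law of cosines:
  BN² = BJ² + JN² - 2·BJ·JN·cos(150°) = 144 + 121 + 228.6 = 493.6
  BN ≈ 22.22

Step 3: From JB = 12, JE = 5, BE = 13, by the inverse law of cosines:
  cos(∠BJE) = (JB² + JE² - BE²) / (2·JB·JE)
  ∠BJE = 90°

Step 4: From JB = 12, JK = 7, BK = 14, by the inverse law of cosines:
  cos(∠BJK) = (JB² + JK² - BK²) / (2·JB·JK)
  ∠BJK = 91.02°

Step 5: From BE = 13, BJ = 12, EJ = 5, by the inverse law of cosines:
  cos(∠EBJ) = (BE² + BJ² - EJ²) / (2·BE·BJ)
  ∠EBJ = 22.62°

Step 6: From BJ = 12, BK = 14, JK = 7, by the inverse law of cosines:
  cos(∠JBK) = (BJ² + BK² - JK²) / (2·BJ·BK)
  ∠JBK = 29.99°

Step 7: From EB = 13, EJ = 5, BJ = 12, by the inverse law of cosines:
  cos(∠BEJ) = (EB² + EJ² - BJ²) / (2·EB·EJ)
  ∠BEJ = 67.38°

Step 8: From KB = 14, KJ = 7, BJ = 12, by the inverse law of cosines:
  cos(∠BKJ) = (KB² + KJ² - BJ²) / (2·KB·KJ)
  ∠BKJ = 58.98°

Step 9: From JB = 12, JH = 13.77, BH = 2, by the inverse law of cosines:
  cos(∠BJH) = (JB² + JH² - BH²) / (2·JB·JH)
  ∠BJH = 4.17°

Step 10: From BJ = 12, BN = 22.22, JN = 11, by the inverse law of cosines:
  cos(∠JBN) = (BJ² + BN² - JN²) / (2·BJ·BN)
  ∠JBN = 14.33°

Step 11: From NB = 22.22, NJ = 11, BJ = 12, by the inverse law of cosines:
  cos(∠BNJ) = (NB² + NJ² - BJ²) / (2·NB·NJ)
  ∠BNJ = 15.67°

Step 12: From HB = 2, HJ = 13.77, BJ = 12, by the inverse law of cosines:
  cos(∠BHJ) = (HB² + HJ² - BJ²) / (2·HB·HJ)
  ∠BHJ = 25.83°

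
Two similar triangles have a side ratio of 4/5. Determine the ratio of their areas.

Area ratio = (side ratio)^2 = (4/5)^2 = 16:25.

16:25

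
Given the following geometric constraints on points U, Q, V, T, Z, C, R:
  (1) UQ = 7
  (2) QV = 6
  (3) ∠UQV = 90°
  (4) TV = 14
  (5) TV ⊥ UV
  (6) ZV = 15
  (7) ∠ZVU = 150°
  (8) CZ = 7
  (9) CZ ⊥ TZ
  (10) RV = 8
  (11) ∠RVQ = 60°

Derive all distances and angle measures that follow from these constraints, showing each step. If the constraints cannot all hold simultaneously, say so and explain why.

The constraints are consistent.

Step 1: From UQ = 7, QV = 6, and ∠UQV = 90°, by the law of cosines:
  UV² = UQ² + QV² - 2·UQ·QV·cos(90°) = 49 + 36 - 0 = 85
  UV = √85

Step 2: From QV = 6, VR = 8, and ∠QVR = 60°, by the law of cosines:
  QR² = QV² + VR² - 2·QV·VR·cos(60°) = 36 + 64 - 48 = 52
  QR = 2·√13

Step 3: From UV = √85, VT = 14, and ∠UVT = 90°, by the law of cosines:
  UT² = UV² + VT² - 2·UV·VT·cos(90°) = 85 + 196 - 0 = 281
  UT ≈ 16.76

Step 4: From UV = √85, VZ = 15, and ∠UVZ = 150°, by the law of cosines:
  UZ² = UV² + VZ² - 2·UV·VZ·cos(150°) = 85 + 225 + 239.5 = 549.5
  UZ ≈ 23.44

Step 5: From UQ = 7, UV = √85, QV = 6, by the inverse law of cosines:
  cos(∠QUV) = (UQ² + UV² - QV²) / (2·UQ·UV)
  ∠QUV = 40.6°

Step 6: From QR = 2·√13, QV = 6, RV = 8, by the inverse law of cosines:
  cos(∠RQV) = (QR² + QV² - RV²) / (2·QR·QV)
  ∠RQV = 73.9°

Step 7: From VQ = 6, VU = √85, QU = 7, by the inverse law of cosines:
  cos(∠QVU) = (VQ² + VU² - QU²) / (2·VQ·VU)
  ∠QVU = 49.4°

Step 8: From RQ = 2·√13, RV = 8, QV = 6, by the inverse law of cosines:
  cos(∠QRV) = (RQ² + RV² - QV²) / (2·RQ·RV)
  ∠QRV = 46.1°

Step 9: From UT = 16.76, UV = √85, TV = 14, by the inverse law of cosines:
  cos(∠TUV) = (UT² + UV² - TV²) / (2·UT·UV)
  ∠TUV = 56.63°

Step 10: From UV = √85, UZ = 23.44, VZ = 15, by the inverse law of cosines:
  cos(∠VUZ) = (UV² + UZ² - VZ²) / (2·UV·UZ)
  ∠VUZ = 18.66°

Step 11: From TU = 16.76, TV = 14, UV = √85, by the inverse law of cosines:
  cos(∠UTV) = (TU² + TV² - UV²) / (2·TU·TV)
  ∠UTV = 33.37°

Step 12: From ZU = 23.44, ZV = 15, UV = √85, by the inverse law of cosines:
  cos(∠UZV) = (ZU² + ZV² - UV²) / (2·ZU·ZV)
  ∠UZV = 11.34°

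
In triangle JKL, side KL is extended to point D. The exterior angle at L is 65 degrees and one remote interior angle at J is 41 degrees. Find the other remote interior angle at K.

By the exterior angle theorem: exterior angle = sum of remote interior angles.
65 = 41 + angle K
angle K = 65 - 41 = 24 degrees

24 degrees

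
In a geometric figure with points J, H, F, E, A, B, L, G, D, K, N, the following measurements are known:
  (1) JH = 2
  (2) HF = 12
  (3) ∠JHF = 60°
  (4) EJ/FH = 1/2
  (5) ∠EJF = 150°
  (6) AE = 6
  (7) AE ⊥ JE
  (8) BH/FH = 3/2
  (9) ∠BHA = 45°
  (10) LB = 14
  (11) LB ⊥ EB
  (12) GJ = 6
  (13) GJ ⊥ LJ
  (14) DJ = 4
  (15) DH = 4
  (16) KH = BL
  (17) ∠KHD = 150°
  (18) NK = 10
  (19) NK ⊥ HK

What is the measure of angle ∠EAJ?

From the given relations: EJ = 1/2·FH = 1/2·12 = 6.
Step 1: By the law of cosines on triangle AEJ: AJ² = 6² + 6² − 2·6·6·cos(90°) = 72, so AJ = 6·√2.
Step 2: By the inverse law of cosines on triangle EAJ: cos(∠EAJ) = (6² + (6·√2)² − 6²) / (2·6·6·√2) = 72/101.82 = 0.7071, so ∠EAJ = 45°.

Therefore, the measure of angle ∠EAJ = 45°.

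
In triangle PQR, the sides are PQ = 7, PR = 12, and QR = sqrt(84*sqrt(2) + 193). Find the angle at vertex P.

cos(P) = (7² + 12² - (sqrt(84*sqrt(2) + 193))²) / (2 × 7 × 12) = -sqrt(2)/2, so P = arccos(-sqrt(2)/2) = 135°.

135°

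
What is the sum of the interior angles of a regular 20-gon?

The sum of interior angles of an n-sided polygon is (n - 2) * 180.
For n = 20: (20 - 2) * 180 = 18 * 180 = 3240 degrees.

3240 degrees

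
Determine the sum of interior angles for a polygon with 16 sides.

The sum of interior angles of an n-sided polygon is (n - 2) * 180.
For n = 16: (16 - 2) * 180 = 14 * 180 = 2520 degrees.

2520 degrees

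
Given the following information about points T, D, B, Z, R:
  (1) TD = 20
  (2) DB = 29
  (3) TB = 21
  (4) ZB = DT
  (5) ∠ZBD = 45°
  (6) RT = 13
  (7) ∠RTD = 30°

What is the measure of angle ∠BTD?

Step 1: By the inverse law of cosines on triangle BTD: cos(∠BTD) = (21² + 20² − 29²) / (2·21·20) = 0/840 = 0, so ∠BTD = 90°.

Therefore, the measure of angle ∠BTD = 90°.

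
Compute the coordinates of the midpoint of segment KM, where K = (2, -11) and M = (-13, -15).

The midpoint is the point halfway along the segment.
Move half the horizontal distance: 2 + (-13 - 2)/2 = 2 + -15/2 = -11/2
Move half the vertical distance: -11 + (-15 - -11)/2 = -11 + -4/2 = -13
Midpoint = (-11/2, -13)

(-11/2, -13)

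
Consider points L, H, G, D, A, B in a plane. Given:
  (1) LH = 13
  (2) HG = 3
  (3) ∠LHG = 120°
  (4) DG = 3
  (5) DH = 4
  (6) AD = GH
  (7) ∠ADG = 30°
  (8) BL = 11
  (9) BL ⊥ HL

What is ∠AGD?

From the given relations: AD = GH = 3.
Step 1: By the law of cosines on triangle GDA: GA² = 3² + 3² − 2·3·3·cos(30°) = 2.41, so GA ≈ 1.55.
Step 2: By the inverse law of cosines on triangle AGD: cos(∠AGD) = (1.55² + 3² − 3²) / (2·1.55·3) = 2.41/9.32 = 0.2588, so ∠AGD = 75°.

Therefore, the measure of angle ∠AGD = 75°.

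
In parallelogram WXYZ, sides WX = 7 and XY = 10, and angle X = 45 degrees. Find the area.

Area = a * b * sin(theta)
Area = 7 * 10 * sin(45 degrees)
Area = 70 * sqrt(2)/2
Area = 35*sqrt(2)

35*sqrt(2)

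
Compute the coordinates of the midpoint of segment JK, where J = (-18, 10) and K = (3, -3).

M = ((x₁ + x₂)/2, (y₁ + y₂)/2)
= ((-18 + 3)/2, (10 + -3)/2)
= (-15/2, 7/2) = (-15/2, 7/2)

(-15/2, 7/2)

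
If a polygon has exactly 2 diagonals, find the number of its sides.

Using d = n(n - 3)/2, we solve 2 = n(n - 3)/2.
So n(n - 3) = 4.
Testing n = 4: 4 * 1 = 4 = 4. Correct.
The polygon has 4 sides.

4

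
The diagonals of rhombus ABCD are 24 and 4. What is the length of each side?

Half-diagonals are 12 and 2. side = sqrt(12^2 + 2^2) = sqrt(148) = 2*sqrt(37)

2*sqrt(37)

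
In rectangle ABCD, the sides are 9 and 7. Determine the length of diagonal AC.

d = sqrt(9^2 + 7^2) = sqrt(130)

sqrt(130)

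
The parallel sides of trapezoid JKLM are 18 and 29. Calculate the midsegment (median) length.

midsegment = (18 + 29) / 2 = 47 / 2 = 47/2

47/2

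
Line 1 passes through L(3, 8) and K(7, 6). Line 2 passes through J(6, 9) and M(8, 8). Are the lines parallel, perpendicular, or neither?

Slope of line 1: m1 = (6 - 8)/(7 - 3) = -2/4 = -1/2
Slope of line 2: m2 = (8 - 9)/(8 - 6) = -1/2 = -1/2
Since m1 = m2 = -1/2, the lines are parallel.

Parallel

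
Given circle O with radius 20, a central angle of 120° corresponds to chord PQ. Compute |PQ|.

Drop a perpendicular from the center to the chord, bisecting both the chord and the central angle.
Each half-chord = r sin(θ/2) = 20 sin(60°).
The full chord = 2 × 20 × sin(60°) = 20*sqrt(3).

20*sqrt(3)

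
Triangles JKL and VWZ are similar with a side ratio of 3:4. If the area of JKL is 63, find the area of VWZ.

For similar figures, the area ratio equals the square of the side ratio.
Side ratio (JKL to VWZ) = 3:4, so area ratio = 3^2:4^2 = 9:16.
If the area of JKL is 63, then the area of VWZ = 63 * (16/9) = 112.

112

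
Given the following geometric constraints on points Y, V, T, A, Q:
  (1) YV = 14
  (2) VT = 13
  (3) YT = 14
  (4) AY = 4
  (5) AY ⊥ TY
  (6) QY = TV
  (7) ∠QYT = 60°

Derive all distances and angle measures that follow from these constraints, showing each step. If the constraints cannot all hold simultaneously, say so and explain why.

The constraints are consistent.

From the given relations:
  QY = TV = 13

Step 1: From TY = 14, YA = 4, and ∠TYA = 90°, by the law of cosines:
  TA² = TY² + YA² - 2·TY·YA·cos(90°) = 196 + 16 - 0 = 212
  TA = 2·√53

Step 2: From TY = 14, YQ = 13, and ∠TYQ = 60°, by the law of cosines:
  TQ² = TY² + YQ² - 2·TY·YQ·cos(60°) = 196 + 169 - 182 = 183
  TQ = √183

Step 3: From YT = 14, YV = 14, TV = 13, by the inverse law of cosines:
  cos(∠TYV) = (YT² + YV² - TV²) / (2·YT·YV)
  ∠TYV = 55.33°

Step 4: From VT = 13, VY = 14, TY = 14, by the inverse law of cosines:
  cos(∠TVY) = (VT² + VY² - TY²) / (2·VT·VY)
  ∠TVY = 62.34°

Step 5: From TV = 13, TY = 14, VY = 14, by the inverse law of cosines:
  cos(∠VTY) = (TV² + TY² - VY²) / (2·TV·TY)
  ∠VTY = 62.34°

Step 6: From TA = 2·√53, TY = 14, AY = 4, by the inverse law of cosines:
  cos(∠ATY) = (TA² + TY² - AY²) / (2·TA·TY)
  ∠ATY = 15.95°

Step 7: From TQ = √183, TY = 14, QY = 13, by the inverse law of cosines:
  cos(∠QTY) = (TQ² + TY² - QY²) / (2·TQ·TY)
  ∠QTY = 56.33°

Step 8: From AT = 2·√53, AY = 4, TY = 14, by the inverse law of cosines:
  cos(∠TAY) = (AT² + AY² - TY²) / (2·AT·AY)
  ∠TAY = 74.05°

Step 9: From QT = √183, QY = 13, TY = 14, by the inverse law of cosines:
  cos(∠TQY) = (QT² + QY² - TY²) / (2·QT·QY)
  ∠TQY = 63.67°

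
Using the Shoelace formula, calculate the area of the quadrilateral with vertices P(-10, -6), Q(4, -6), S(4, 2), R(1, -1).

Using the Shoelace formula for a quadrilateral (vertices in order):
Area = (1/2)|sum of (x_i * y_(i+1) - x_(i+1) * y_i)|
Terms: (-10*-6 - 4*-6) = 84, (4*2 - 4*-6) = 32, (4*-1 - 1*2) = -6, (1*-6 - -10*-1) = -16
Sum = 94
Area = (1/2)(94) = 47

47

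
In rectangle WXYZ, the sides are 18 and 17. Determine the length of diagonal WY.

d = sqrt(18^2 + 17^2) = sqrt(613)

sqrt(613)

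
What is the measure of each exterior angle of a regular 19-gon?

Each exterior angle of a regular n-gon is 360 / n.
For n = 19: 360 / 19 = 360/19 degrees.

360/19 degrees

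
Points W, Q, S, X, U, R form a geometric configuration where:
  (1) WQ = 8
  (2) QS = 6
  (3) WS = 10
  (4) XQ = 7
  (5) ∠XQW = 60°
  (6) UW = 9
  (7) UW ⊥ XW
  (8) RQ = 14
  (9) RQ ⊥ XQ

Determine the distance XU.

Step 1: By the law of cosines on triangle XQW: XW² = 7² + 8² − 2·7·8·cos(60°) = 57, so XW = √57.
Step 2: By the law of cosines on triangle XWU: XU² = √57² + 9² − 2·√57·9·cos(90°) = 138, so XU = √138.

Therefore, the length of XU = √138.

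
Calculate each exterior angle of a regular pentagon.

Each exterior angle of a regular n-gon is 360 / n.
For n = 5: 360 / 5 = 72 degrees.

72 degrees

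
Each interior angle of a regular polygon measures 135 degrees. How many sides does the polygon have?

Each interior angle of a regular n-gon is (n - 2) * 180 / n.
Setting this equal to 135:
(n - 2) * 180 / n = 135
Each exterior angle = 180 - 135 = 45 degrees.
Since exterior angles sum to 360: n = 360 / 45 = 8.

8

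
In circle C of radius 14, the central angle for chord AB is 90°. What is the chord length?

Chord = 2(14) sin(45°) = 14*sqrt(2)

14*sqrt(2)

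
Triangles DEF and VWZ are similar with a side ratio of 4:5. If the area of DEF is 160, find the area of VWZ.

The ratio of areas of similar triangles = (side ratio)^2.
Side ratio = 4:5, so area ratio = 16:25.
Area of VWZ / Area of DEF = 25/16
Area of VWZ = 160 * 25/16 = 250

250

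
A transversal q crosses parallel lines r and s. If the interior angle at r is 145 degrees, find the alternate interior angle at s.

Alternate interior angles formed by parallel lines and a transversal are equal.
The given angle is 145 degrees.
The alternate interior angle = 145 degrees.

145 degrees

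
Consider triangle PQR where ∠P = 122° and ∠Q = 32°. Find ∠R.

The interior angles sum to 180°: angle R = 180 - 122 - 32 = 26°.
The triangle is obtuse (angles 122°, 32°, 26°).

26 degrees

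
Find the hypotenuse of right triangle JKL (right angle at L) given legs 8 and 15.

In a right triangle, the square of the hypotenuse equals the sum of the squares of the two legs.
The legs are 8 and 15, so the hypotenuse = sqrt(64 + 225) = sqrt(289) = 17.

17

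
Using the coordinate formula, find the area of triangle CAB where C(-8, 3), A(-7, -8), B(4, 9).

Shoelace: Area = (1/2)|-8(-8-9) + -7(9-3) + 4(3--8)| = (1/2)(138) = 69

69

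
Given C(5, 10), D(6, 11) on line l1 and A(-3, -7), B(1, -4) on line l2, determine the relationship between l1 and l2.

Slope of line 1: m1 = (11 - 10)/(6 - 5) = 1/1 = 1
Slope of line 2: m2 = (-4 - -7)/(1 - -3) = 3/4 = 3/4
m1 != m2 and m1*m2 = 3/4 != -1. Neither.

Neither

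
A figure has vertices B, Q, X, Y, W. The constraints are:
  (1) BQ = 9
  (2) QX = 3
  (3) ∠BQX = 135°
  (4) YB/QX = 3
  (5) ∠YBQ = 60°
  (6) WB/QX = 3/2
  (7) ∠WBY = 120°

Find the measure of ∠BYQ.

From the given relations: YB = 3·QX = 3·3 = 9.
Step 1: By the law of cosines on triangle YBQ: YQ² = 9² + 9² − 2·9·9·cos(60°) = 81, so YQ = 9.
Step 2: By the inverse law of cosines on triangle BYQ: cos(∠BYQ) = (9² + 9² − 9²) / (2·9·9) = 81/162 = 0.5, so ∠BYQ = 60°.

Therefore, the measure of angle ∠BYQ = 60°.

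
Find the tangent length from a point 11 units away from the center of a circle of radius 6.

tangent = √(d² - r²) = √(11² - 6²) = √(121 - 36) = √85 = sqrt(85)

sqrt(85)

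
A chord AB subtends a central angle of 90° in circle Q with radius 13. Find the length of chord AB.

Chord = 2(13) sin(45°) = 13*sqrt(2)

13*sqrt(2)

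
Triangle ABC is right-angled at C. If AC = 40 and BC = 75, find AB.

By the Pythagorean theorem: AB^2 = AC^2 + BC^2
AB^2 = 40^2 + 75^2 = 1600 + 5625 = 7225
AB = sqrt(7225) = 85

85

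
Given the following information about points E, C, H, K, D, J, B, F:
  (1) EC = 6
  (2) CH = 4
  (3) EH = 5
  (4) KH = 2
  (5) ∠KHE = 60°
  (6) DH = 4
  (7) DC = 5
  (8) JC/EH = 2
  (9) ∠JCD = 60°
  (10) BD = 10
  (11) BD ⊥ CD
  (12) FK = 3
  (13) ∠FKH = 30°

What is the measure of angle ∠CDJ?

From the given relations: JC = 2·EH = 2·5 = 10.
Step 1: By the law of cosines on triangle DCJ: DJ² = 5² + 10² − 2·5·10·cos(60°) = 75, so DJ = 5·√3.
Step 2: By the inverse law of cosines on triangle CDJ: cos(∠CDJ) = (5² + (5·√3)² − 10²) / (2·5·5·√3) = 0/86.6 = 0, so ∠CDJ = 90°.

Therefore, the measure of angle ∠CDJ = 90°.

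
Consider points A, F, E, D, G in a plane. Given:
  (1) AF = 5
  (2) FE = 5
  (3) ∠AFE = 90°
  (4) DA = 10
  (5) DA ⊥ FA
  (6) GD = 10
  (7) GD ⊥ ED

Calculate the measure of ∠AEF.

Step 1: By the law of cosines on triangle EFA: EA² = 5² + 5² − 2·5·5·cos(90°) = 50, so EA = 5·√2.
Step 2: By the inverse law of cosines on triangle AEF: cos(∠AEF) = ((5·√2)² + 5² − 5²) / (2·5·√2·5) = 50/70.71 = 0.7071, so ∠AEF = 45°.

Therefore, the measure of angle ∠AEF = 45°.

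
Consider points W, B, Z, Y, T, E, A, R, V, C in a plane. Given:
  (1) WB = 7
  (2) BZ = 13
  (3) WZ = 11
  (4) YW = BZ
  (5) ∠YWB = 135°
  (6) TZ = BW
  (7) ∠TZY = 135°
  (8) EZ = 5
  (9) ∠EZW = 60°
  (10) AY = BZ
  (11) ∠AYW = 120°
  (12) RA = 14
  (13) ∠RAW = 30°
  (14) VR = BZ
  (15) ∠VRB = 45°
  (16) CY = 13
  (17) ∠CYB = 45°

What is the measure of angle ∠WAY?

From the given relations: AY = BZ = 13; YW = BZ = 13.
Step 1: By the law of cosines on triangle AYW: AW² = 13² + 13² − 2·13·13·cos(120°) = 507, so AW = 13·√3.
Step 2: By the inverse law of cosines on triangle WAY: cos(∠WAY) = ((13·√3)² + 13² − 13²) / (2·13·√3·13) = 507/585.43 = 0.866, so ∠WAY = 30°.

Therefore, the measure of angle ∠WAY = 30°.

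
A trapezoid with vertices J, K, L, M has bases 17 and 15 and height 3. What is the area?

Area = (17 + 15) * 3 / 2 = 96 / 2 = 48

48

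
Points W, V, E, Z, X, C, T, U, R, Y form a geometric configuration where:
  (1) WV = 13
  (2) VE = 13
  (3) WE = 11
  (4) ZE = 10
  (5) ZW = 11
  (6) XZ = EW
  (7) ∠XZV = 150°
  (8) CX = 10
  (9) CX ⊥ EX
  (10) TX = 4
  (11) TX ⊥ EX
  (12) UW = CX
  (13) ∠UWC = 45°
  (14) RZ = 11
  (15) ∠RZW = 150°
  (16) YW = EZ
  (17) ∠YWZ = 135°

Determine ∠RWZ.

Step 1: By the law of cosines on triangle WZR: WR² = 11² + 11² − 2·11·11·cos(150°) = 451.58, so WR ≈ 21.25.
Step 2: By the inverse law of cosines on triangle RWZ: cos(∠RWZ) = (21.25² + 11² − 11²) / (2·21.25·11) = 451.58/467.51 = 0.9659, so ∠RWZ = 15°.

Therefore, the measure of angle ∠RWZ = 15°.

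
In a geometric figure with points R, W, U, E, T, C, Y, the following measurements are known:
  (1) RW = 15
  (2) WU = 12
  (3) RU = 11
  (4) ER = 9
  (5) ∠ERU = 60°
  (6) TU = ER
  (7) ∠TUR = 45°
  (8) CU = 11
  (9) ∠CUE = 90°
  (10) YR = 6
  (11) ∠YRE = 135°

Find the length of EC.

Step 1: By the law of cosines on triangle URE: UE² = 11² + 9² − 2·11·9·cos(60°) = 103, so UE = √103.
Step 2: By the law of cosines on triangle EUC: EC² = √103² + 11² − 2·√103·11·cos(90°) = 224, so EC = 4·√14.

Therefore, the length of EC = 4·√14.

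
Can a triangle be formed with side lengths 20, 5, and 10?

Check the triangle inequality: 5 + 10 = 15 ≤ 20.
Since the sum of two sides does not exceed the third, no triangle can be formed.

No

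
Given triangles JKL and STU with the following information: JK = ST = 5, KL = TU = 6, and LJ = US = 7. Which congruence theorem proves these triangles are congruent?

The given information matches SSS: All three pairs of corresponding sides are equal (Side-Side-Side).

SSS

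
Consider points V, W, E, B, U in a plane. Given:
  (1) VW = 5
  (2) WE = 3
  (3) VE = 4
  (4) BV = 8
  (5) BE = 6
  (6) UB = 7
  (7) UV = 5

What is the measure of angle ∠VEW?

Step 1: By the inverse law of cosines on triangle VEW: cos(∠VEW) = (4² + 3² − 5²) / (2·4·3) = 0/24 = 0, so ∠VEW = 90°.

Therefore, the measure of angle ∠VEW = 90°.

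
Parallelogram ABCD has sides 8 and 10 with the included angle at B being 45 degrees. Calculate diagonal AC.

Law of cosines: d^2 = 8^2 + 10^2 - 2(8)(10)cos(45°) = 164 - 80*sqrt(2), so d = 2*sqrt(41 - 20*sqrt(2)).

2*sqrt(41 - 20*sqrt(2))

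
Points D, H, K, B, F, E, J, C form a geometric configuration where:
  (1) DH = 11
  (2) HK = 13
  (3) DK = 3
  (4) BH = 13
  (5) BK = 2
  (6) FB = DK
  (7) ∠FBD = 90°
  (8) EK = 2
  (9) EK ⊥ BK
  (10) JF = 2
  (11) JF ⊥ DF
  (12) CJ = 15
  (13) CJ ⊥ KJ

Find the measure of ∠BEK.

Step 1: By the law of cosines on triangle EKB: EB² = 2² + 2² − 2·2·2·cos(90°) = 8, so EB = 2·√2.
Step 2: By the inverse law of cosines on triangle BEK: cos(∠BEK) = ((2·√2)² + 2² − 2²) / (2·2·√2·2) = 8/11.31 = 0.7071, so ∠BEK = 45°.

Therefore, the measure of angle ∠BEK = 45°.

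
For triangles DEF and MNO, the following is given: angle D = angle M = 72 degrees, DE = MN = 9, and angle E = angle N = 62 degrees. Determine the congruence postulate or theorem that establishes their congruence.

Consider the given information: angle D = angle M = 72 degrees, DE = MN = 9, and angle E = angle N = 62 degrees
This is not SAS or HL: SAS requires two sides and the included angle between them. HL only applies to right triangles with matching hypotenuse and leg.
The correct criterion is ASA. Two pairs of corresponding angles and the included side are equal (Angle-Side-Angle).

ASA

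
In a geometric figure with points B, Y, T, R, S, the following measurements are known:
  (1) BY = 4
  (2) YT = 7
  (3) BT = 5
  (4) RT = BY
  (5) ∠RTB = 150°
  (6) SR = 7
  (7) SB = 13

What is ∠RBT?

From the given relations: RT = BY = 4.
Step 1: By the law of cosines on triangle BTR: BR² = 5² + 4² − 2·5·4·cos(150°) = 75.64, so BR ≈ 8.7.
Step 2: By the inverse law of cosines on triangle RBT: cos(∠RBT) = (8.7² + 5² − 4²) / (2·8.7·5) = 84.64/86.97 = 0.9732, so ∠RBT = 13.29°.

Therefore, the measure of angle ∠RBT = 13.29°.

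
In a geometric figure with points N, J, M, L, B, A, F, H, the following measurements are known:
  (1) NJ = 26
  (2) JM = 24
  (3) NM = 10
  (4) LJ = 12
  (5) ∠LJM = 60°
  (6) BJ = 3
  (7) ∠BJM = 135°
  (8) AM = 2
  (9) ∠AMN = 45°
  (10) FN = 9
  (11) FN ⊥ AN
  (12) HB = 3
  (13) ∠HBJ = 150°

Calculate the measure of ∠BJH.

Step 1: By the law of cosines on triangle JBH: JH² = 3² + 3² − 2·3·3·cos(150°) = 33.59, so JH ≈ 5.8.
Step 2: By the inverse law of cosines on triangle BJH: cos(∠BJH) = (3² + 5.8² − 3²) / (2·3·5.8) = 33.59/34.77 = 0.9659, so ∠BJH = 15°.

Therefore, the measure of angle ∠BJH = 15°.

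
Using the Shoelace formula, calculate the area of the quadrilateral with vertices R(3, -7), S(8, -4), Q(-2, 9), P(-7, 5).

Shoelace: sum of cross terms = 195, Area = (1/2)|195| = 195/2

195/2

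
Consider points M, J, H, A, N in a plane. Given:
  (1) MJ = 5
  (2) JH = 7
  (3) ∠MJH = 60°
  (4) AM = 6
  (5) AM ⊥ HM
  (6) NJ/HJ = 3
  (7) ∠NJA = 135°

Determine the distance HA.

Step 1: By the law of cosines on triangle HJM: HM² = 7² + 5² − 2·7·5·cos(60°) = 39, so HM = √39.
Step 2: By the law of cosines on triangle HMA: HA² = √39² + 6² − 2·√39·6·cos(90°) = 75, so HA = 5·√3.

Therefore, the length of HA = 5·√3.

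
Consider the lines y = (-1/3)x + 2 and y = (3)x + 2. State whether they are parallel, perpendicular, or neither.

Slope of line 1: m1 = -1/3
Slope of line 2: m2 = 3
m1 * m2 = (-1/3) * (3) = -1 = -1, so the lines are perpendicular.

Perpendicular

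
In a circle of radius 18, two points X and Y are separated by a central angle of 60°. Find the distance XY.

Chord length = 2r sin(θ/2)
= 2 × 18 × sin(60°/2)
= 2 × 18 × sin(30°)
= 18

18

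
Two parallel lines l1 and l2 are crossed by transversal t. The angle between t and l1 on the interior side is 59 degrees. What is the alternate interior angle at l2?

Alternate interior angles lie on opposite sides of the transversal, between the parallel lines.
By the alternate interior angle theorem, they are equal: 59 degrees.

59 degrees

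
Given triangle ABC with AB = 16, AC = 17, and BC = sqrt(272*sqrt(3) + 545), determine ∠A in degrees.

When all three sides of a triangle are known, the law of cosines can be rearranged to find any angle.
cos(C) = (a² + b² - c²) / (2ab) gives cos(A) = -sqrt(3)/2.
Taking the inverse cosine: A = 150°.

150°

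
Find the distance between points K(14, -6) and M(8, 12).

d = sqrt((8 - 14)^2 + (12 - -6)^2)
d = sqrt(-6^2 + 18^2)
d = sqrt(36 + 324)
d = sqrt(360) = 6*sqrt(10)

6*sqrt(10)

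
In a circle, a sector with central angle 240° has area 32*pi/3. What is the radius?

The sector covers 240°/360° = 2/3 of the full circle.
Full circle area = 32*pi/3 / 2/3 = 16*pi.
Since full area = πr², we get r² = 16*pi/π = 16, so r = 4.

4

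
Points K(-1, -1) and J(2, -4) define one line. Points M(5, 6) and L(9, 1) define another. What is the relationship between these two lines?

Slope of line 1: m1 = (-4 - -1)/(2 - -1) = -3/3 = -1
Slope of line 2: m2 = (1 - 6)/(9 - 5) = -5/4 = -5/4
m1 != m2 (-1 != -5/4), so not parallel.
m1 * m2 = (-1) * (-5/4) = 5/4 != -1, so not perpendicular.
The lines are neither parallel nor perpendicular.

Neither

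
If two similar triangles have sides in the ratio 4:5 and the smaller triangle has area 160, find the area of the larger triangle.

For similar figures, the area ratio equals the square of the side ratio.
Side ratio (the smaller triangle to the larger triangle) = 4:5, so area ratio = 4^2:5^2 = 16:25.
If the area of the smaller triangle is 160, then the area of the larger triangle = 160 * (25/16) = 250.

250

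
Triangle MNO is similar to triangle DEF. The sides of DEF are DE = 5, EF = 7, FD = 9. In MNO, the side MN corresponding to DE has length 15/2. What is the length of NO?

Since the triangles are similar, the ratio of corresponding sides is constant.
Scale factor k = MN / DE = 15/2 / 5 = 3/2
NO = k * EF = 3/2 * 7 = 21/2

21/2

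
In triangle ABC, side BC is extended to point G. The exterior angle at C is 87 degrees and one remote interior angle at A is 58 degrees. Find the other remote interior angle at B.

The exterior angle theorem states that an exterior angle equals the sum of the two non-adjacent interior angles.
So 87 = 58 + angle B, which gives angle B = 87 - 58 = 29 degrees.

29 degrees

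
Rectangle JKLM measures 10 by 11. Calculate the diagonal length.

Using the Pythagorean theorem:
d² = 10² + 11² = 100 + 121 = 221
d = sqrt(221)

sqrt(221)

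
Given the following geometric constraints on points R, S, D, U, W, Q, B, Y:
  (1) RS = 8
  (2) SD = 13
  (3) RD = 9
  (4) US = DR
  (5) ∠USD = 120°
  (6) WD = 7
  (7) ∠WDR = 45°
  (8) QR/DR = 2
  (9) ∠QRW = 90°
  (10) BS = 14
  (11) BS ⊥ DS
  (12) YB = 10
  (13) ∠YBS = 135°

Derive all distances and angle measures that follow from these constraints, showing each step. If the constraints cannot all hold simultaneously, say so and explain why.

The constraints are consistent.

From the given relations:
  US = DR = 9
  QR = 2·DR = 2·9 = 18

Step 1: From RD = 9, DW = 7, and ∠RDW = 45°, by the law of cosines:
  RW² = RD² + DW² - 2·RD·DW·cos(45°) = 81 + 49 - 89.1 = 40.9
  RW ≈ 6.4

Step 2: From SB = 14, BY = 10, and ∠SBY = 135°, by the law of cosines:
  SY² = SB² + BY² - 2·SB·BY·cos(135°) = 196 + 100 + 198 = 494
  SY ≈ 22.23

Step 3: From DS = 13, SU = 9, and ∠DSU = 120°, by the law of cosines:
  DU² = DS² + SU² - 2·DS·SU·cos(120°) = 169 + 81 + 117 = 367
  DU ≈ 19.16

Step 4: From DS = 13, SB = 14, and ∠DSB = 90°, by the law of cosines:
  DB² = DS² + SB² - 2·DS·SB·cos(90°) = 169 + 196 - 0 = 365
  DB ≈ 19.1

Step 5: From RD = 9, RS = 8, DS = 13, by the inverse law of cosines:
  cos(∠DRS) = (RD² + RS² - DS²) / (2·RD·RS)
  ∠DRS = 99.59°

Step 6: From SD = 13, SR = 8, DR = 9, by the inverse law of cosines:
  cos(∠DSR) = (SD² + SR² - DR²) / (2·SD·SR)
  ∠DSR = 43.05°

Step 7: From DR = 9, DS = 13, RS = 8, by the inverse law of cosines:
  cos(∠RDS) = (DR² + DS² - RS²) / (2·DR·DS)
  ∠RDS = 37.36°

Step 8: From WR = 6.4, RQ = 18, and ∠WRQ = 90°, by the law of cosines:
  WQ² = WR² + RQ² - 2·WR·RQ·cos(90°) = 40.9 + 324 - 0 = 364.9
  WQ ≈ 19.1

Step 9: From RD = 9, RW = 6.4, DW = 7, by the inverse law of cosines:
  cos(∠DRW) = (RD² + RW² - DW²) / (2·RD·RW)
  ∠DRW = 50.71°

Step 10: From SB = 14, SY = 22.23, BY = 10, by the inverse law of cosines:
  cos(∠BSY) = (SB² + SY² - BY²) / (2·SB·SY)
  ∠BSY = 18.55°

Step 11: From DB = 19.1, DS = 13, BS = 14, by the inverse law of cosines:
  cos(∠BDS) = (DB² + DS² - BS²) / (2·DB·DS)
  ∠BDS = 47.12°

Step 12: From DS = 13, DU = 19.16, SU = 9, by the inverse law of cosines:
  cos(∠SDU) = (DS² + DU² - SU²) / (2·DS·DU)
  ∠SDU = 24.01°

Step 13: From UD = 19.16, US = 9, DS = 13, by the inverse law of cosines:
  cos(∠DUS) = (UD² + US² - DS²) / (2·UD·US)
  ∠DUS = 35.99°

Step 14: From WD = 7, WR = 6.4, DR = 9, by the inverse law of cosines:
  cos(∠DWR) = (WD² + WR² - DR²) / (2·WD·WR)
  ∠DWR = 84.29°

Step 15: From BD = 19.1, BS = 14, DS = 13, by the inverse law of cosines:
  cos(∠DBS) = (BD² + BS² - DS²) / (2·BD·BS)
  ∠DBS = 42.88°

Step 16: From YB = 10, YS = 22.23, BS = 14, by the inverse law of cosines:
  cos(∠BYS) = (YB² + YS² - BS²) / (2·YB·YS)
  ∠BYS = 26.45°

Step 17: From WQ = 19.1, WR = 6.4, QR = 18, by the inverse law of cosines:
  cos(∠QWR) = (WQ² + WR² - QR²) / (2·WQ·WR)
  ∠QWR = 70.44°

Step 18: From QR = 18, QW = 19.1, RW = 6.4, by the inverse law of cosines:
  cos(∠RQW) = (QR² + QW² - RW²) / (2·QR·QW)
  ∠RQW = 19.56°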